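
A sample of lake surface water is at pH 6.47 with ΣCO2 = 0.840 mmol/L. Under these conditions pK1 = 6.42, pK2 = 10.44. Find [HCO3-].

α₁ = 1 / (1 + [H⁺]/K1 + K2/[H⁺]) = 1 / (1 + 10^-0.05 + 10^-3.97)
   = 1 / (1 + 0.89125 + 0.00010715) = 1/1.8914 = 0.5287
[HCO3⁻] = α₁ × DIC = 0.5287 × 0.840 = 0.444 mmol/L

[HCO3⁻] = 0.444 mmol/L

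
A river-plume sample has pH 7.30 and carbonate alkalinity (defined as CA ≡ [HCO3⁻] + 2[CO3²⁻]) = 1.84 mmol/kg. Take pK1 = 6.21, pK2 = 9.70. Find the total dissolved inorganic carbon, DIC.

CA = [HCO3⁻] + 2[CO3²⁻] = (α₁ + 2α₂)·DIC
At pH 7.30: [H⁺]/K1 = 10^-1.09 = 0.081283, K2/[H⁺] = 10^-2.40 = 0.0039811
α₁ = 1/(1 + 0.081283 + 0.0039811) = 1/1.0853 = 0.9214; α₂ = α₁·K2/[H⁺] = 0.003668
α₁ + 2α₂ = 0.9288
DIC = CA / (α₁ + 2α₂) = 1.84 / 0.9288 = 1.98 mmol/kg

DIC = 1.98 mmol/kg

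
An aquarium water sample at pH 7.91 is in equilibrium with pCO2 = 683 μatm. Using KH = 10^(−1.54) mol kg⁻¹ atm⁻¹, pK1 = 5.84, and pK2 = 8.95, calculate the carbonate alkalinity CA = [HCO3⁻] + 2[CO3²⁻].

CA = 2.74 mmol/kg

[CO2*] = KH · pCO2 = 10^(−1.54) × 683×10^-6 = 1.970×10^-5 mol/kg
α₀ = 1/(1 + K1/[H⁺] + K1K2/[H⁺]²) = 1/(1 + 10^+2.07 + 10^+1.03) = 0.007740
DIC = [CO2*]/α₀ = 1.970×10^-5 / 0.007740 = 2.545 mmol/kg
CA = (α₁ + 2α₂)·DIC = (0.9093 + 2×0.08293) × 2.545 = 2.74 mmol/kg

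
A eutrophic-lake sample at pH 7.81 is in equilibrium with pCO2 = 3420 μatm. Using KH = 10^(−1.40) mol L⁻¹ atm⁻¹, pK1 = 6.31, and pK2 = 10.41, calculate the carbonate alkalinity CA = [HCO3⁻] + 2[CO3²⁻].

CA = 4.33 mmol/L

[CO2*] = KH · pCO2 = 10^(−1.40) × 3420×10^-6 = 1.362×10^-4 mol/L
α₀ = 1/(1 + K1/[H⁺] + K1K2/[H⁺]²) = 1/(1 + 10^+1.50 + 10^-1.10) = 0.03058
DIC = [CO2*]/α₀ = 1.362×10^-4 / 0.03058 = 4.452 mmol/L
CA = (α₁ + 2α₂)·DIC = (0.9670 + 2×0.002429) × 4.452 = 4.33 mmol/L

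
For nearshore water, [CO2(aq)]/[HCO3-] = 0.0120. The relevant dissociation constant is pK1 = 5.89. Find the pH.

pH = 7.81

From K1 = [H⁺][HCO3-]/[CO2(aq)]:  pH = pK1 − log₁₀([CO2(aq)]/[HCO3-])
log₁₀(0.0120) = -1.921
pH = 5.89 − (-1.921) = 7.81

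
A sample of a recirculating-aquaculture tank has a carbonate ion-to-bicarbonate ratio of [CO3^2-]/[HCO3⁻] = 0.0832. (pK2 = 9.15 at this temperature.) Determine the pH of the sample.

From K2 = [H⁺][CO3^2-]/[HCO3⁻]:  pH = pK2 + log₁₀([CO3^2-]/[HCO3⁻])
log₁₀(0.0832) = -1.080
pH = 9.15 + (-1.080) = 8.07

pH = 8.07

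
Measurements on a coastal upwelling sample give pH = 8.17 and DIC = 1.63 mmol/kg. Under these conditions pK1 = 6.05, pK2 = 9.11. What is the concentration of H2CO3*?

[CO2*] = 11.0 μmol/kg

α₀ = 1 / (1 + K1/[H⁺] + K1K2/[H⁺]²) = 1 / (1 + 10^+2.12 + 10^+1.18)
   = 1 / (1 + 131.83 + 15.136) = 1/147.96 = 0.006759
[CO2*] = α₀ × DIC = 0.006759 × 1.63 = 0.0110 mmol/kg = 11.0 μmol/kg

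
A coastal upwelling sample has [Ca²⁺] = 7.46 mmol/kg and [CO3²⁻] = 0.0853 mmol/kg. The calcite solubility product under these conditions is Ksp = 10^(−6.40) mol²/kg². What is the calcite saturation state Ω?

Ksp = 10^(−6.40) = 3.981×10^-7
Ω = [Ca²⁺][CO3²⁻]/Ksp = (7.46×10^-3)(0.0853×10^-3) / 3.981×10^-7 = 1.60

Ω = 1.60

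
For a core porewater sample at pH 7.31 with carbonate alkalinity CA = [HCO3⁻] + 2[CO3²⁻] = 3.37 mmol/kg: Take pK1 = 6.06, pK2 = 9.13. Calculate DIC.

DIC = 3.50 mmol/kg

CA = [HCO3⁻] + 2[CO3²⁻] = (α₁ + 2α₂)·DIC
At pH 7.31: [H⁺]/K1 = 10^-1.25 = 0.056234, K2/[H⁺] = 10^-1.82 = 0.015136
α₁ = 1/(1 + 0.056234 + 0.015136) = 1/1.0714 = 0.9334; α₂ = α₁·K2/[H⁺] = 0.01413
α₁ + 2α₂ = 0.9616
DIC = CA / (α₁ + 2α₂) = 3.37 / 0.9616 = 3.50 mmol/kg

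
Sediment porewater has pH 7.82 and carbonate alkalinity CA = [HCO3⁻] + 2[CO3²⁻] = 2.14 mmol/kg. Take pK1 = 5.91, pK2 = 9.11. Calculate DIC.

CA = [HCO3⁻] + 2[CO3²⁻] = (α₁ + 2α₂)·DIC
At pH 7.82: [H⁺]/K1 = 10^-1.91 = 0.012303, K2/[H⁺] = 10^-1.29 = 0.051286
α₁ = 1/(1 + 0.012303 + 0.051286) = 1/1.0636 = 0.9402; α₂ = α₁·K2/[H⁺] = 0.04822
α₁ + 2α₂ = 1.0367
DIC = CA / (α₁ + 2α₂) = 2.14 / 1.0367 = 2.06 mmol/kg

DIC = 2.06 mmol/kg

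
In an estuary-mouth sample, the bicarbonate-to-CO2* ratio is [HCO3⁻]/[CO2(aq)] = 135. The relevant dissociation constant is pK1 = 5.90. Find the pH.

From K1 = [H⁺][HCO3⁻]/[CO2(aq)]:  pH = pK1 + log₁₀([HCO3⁻]/[CO2(aq)])
log₁₀(135) = +2.130
pH = 5.90 + (+2.130) = 8.03

pH = 8.03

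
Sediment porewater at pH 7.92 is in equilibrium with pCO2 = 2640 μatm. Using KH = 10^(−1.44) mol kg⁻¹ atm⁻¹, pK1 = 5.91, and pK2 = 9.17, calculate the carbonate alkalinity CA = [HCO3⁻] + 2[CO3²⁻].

[CO2*] = KH · pCO2 = 10^(−1.44) × 2640×10^-6 = 9.585×10^-5 mol/kg
α₀ = 1/(1 + K1/[H⁺] + K1K2/[H⁺]²) = 1/(1 + 10^+2.01 + 10^+0.76) = 0.009167
DIC = [CO2*]/α₀ = 9.585×10^-5 / 0.009167 = 10.46 mmol/kg
CA = (α₁ + 2α₂)·DIC = (0.9381 + 2×0.05275) × 10.46 = 10.9 mmol/kg

CA = 10.9 mmol/kg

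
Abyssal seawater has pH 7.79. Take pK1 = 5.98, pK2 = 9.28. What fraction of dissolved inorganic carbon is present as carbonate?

α₂ = 1 / (1 + [H⁺]/K2 + [H⁺]²/(K1K2)) = 1 / (1 + 10^+1.49 + 10^-0.32)
   = 1 / (1 + 30.903 + 0.47863) = 1/32.382 = 0.03088

α₂ = 0.0309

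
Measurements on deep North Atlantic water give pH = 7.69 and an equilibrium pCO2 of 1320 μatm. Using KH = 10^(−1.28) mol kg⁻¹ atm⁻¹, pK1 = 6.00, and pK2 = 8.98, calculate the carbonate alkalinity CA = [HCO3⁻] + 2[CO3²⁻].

[CO2*] = KH · pCO2 = 10^(−1.28) × 1320×10^-6 = 6.927×10^-5 mol/kg
α₀ = 1/(1 + K1/[H⁺] + K1K2/[H⁺]²) = 1/(1 + 10^+1.69 + 10^+0.40) = 0.01905
DIC = [CO2*]/α₀ = 6.927×10^-5 / 0.01905 = 3.636 mmol/kg
CA = (α₁ + 2α₂)·DIC = (0.9331 + 2×0.04785) × 3.636 = 3.74 mmol/kg

CA = 3.74 mmol/kg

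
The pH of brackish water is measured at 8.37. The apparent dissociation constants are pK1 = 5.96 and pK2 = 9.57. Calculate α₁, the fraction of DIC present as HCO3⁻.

α₁ = 1 / (1 + [H⁺]/K1 + K2/[H⁺]) = 1 / (1 + 10^-2.41 + 10^-1.20)
   = 1 / (1 + 0.0038905 + 0.063096) = 1/1.0670 = 0.9372

α₁ = 0.937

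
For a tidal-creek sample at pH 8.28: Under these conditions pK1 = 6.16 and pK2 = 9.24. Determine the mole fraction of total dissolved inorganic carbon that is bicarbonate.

α₁ = 1 / (1 + [H⁺]/K1 + K2/[H⁺]) = 1 / (1 + 10^-2.12 + 10^-0.96)
   = 1 / (1 + 0.0075858 + 0.10965) = 1/1.1172 = 0.8951

α₁ = 0.895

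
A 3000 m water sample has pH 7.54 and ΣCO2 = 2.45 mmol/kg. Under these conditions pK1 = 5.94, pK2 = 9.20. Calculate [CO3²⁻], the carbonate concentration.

[CO3²⁻] = 0.0512 mmol/kg

α₂ = 1 / (1 + [H⁺]/K2 + [H⁺]²/(K1K2)) = 1 / (1 + 10^+1.66 + 10^+0.06)
   = 1 / (1 + 45.709 + 1.1482) = 1/47.857 = 0.02090
[CO3²⁻] = α₂ × DIC = 0.02090 × 2.45 = 0.0512 mmol/kg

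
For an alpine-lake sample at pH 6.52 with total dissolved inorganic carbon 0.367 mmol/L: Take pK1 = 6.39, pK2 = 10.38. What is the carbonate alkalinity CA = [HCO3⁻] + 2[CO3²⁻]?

CA = [HCO3⁻] + 2[CO3²⁻] = (α₁ + 2α₂)·DIC
At pH 6.52: [H⁺]/K1 = 10^-0.13 = 0.74131, K2/[H⁺] = 10^-3.86 = 0.00013804
α₁ = 1/(1 + 0.74131 + 0.00013804) = 1/1.7414 = 0.5742; α₂ = α₁·K2/[H⁺] = 7.927×10^-5
α₁ + 2α₂ = 0.5744
CA = 0.5744 × 0.367 = 0.211 mmol/L

CA = 0.211 mmol/L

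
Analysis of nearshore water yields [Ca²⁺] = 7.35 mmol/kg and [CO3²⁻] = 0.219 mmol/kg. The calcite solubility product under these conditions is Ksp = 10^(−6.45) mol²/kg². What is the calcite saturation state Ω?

Ω = 4.54

Ksp = 10^(−6.45) = 3.548×10^-7
Ω = [Ca²⁺][CO3²⁻]/Ksp = (7.35×10^-3)(0.219×10^-3) / 3.548×10^-7 = 4.54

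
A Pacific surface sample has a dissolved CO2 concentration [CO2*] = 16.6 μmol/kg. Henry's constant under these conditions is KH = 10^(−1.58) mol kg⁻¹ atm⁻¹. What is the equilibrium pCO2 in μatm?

KH = 10^(−1.58) = 2.630×10^-2 mol kg⁻¹ atm⁻¹
pCO2 = [CO2*]/KH = 16.6×10^-6 / 2.630×10^-2 = 6.31×10^-4 atm = 631 μatm

pCO2 = 631 μatm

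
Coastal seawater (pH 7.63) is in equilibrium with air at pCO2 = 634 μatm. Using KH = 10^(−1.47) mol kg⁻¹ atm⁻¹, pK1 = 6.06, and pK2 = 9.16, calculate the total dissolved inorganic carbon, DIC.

[CO2*] = KH · pCO2 = 10^(−1.47) × 634×10^-6 = 2.148×10^-5 mol/kg
α₀ = 1/(1 + K1/[H⁺] + K1K2/[H⁺]²) = 1/(1 + 10^+1.57 + 10^+0.04) = 0.02548
DIC = [CO2*]/α₀ = 2.148×10^-5 / 0.02548 = 0.843 mmol/kg

DIC = 0.843 mmol/kg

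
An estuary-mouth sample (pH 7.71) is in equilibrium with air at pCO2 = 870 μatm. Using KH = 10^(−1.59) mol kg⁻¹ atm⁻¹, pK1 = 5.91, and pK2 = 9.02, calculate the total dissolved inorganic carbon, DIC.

[CO2*] = KH · pCO2 = 10^(−1.59) × 870×10^-6 = 2.236×10^-5 mol/kg
α₀ = 1/(1 + K1/[H⁺] + K1K2/[H⁺]²) = 1/(1 + 10^+1.80 + 10^+0.49) = 0.01488
DIC = [CO2*]/α₀ = 2.236×10^-5 / 0.01488 = 1.50 mmol/kg

DIC = 1.50 mmol/kg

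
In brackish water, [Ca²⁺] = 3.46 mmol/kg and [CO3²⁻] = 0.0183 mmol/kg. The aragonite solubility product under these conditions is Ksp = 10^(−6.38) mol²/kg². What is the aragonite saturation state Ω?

Ksp = 10^(−6.38) = 4.169×10^-7
Ω = [Ca²⁺][CO3²⁻]/Ksp = (3.46×10^-3)(0.0183×10^-3) / 4.169×10^-7 = 0.152

Ω = 0.152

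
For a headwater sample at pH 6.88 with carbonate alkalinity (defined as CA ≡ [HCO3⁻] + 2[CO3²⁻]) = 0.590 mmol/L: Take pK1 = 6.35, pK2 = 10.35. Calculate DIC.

DIC = 0.764 mmol/L

CA = [HCO3⁻] + 2[CO3²⁻] = (α₁ + 2α₂)·DIC
At pH 6.88: [H⁺]/K1 = 10^-0.53 = 0.29512, K2/[H⁺] = 10^-3.47 = 0.00033884
α₁ = 1/(1 + 0.29512 + 0.00033884) = 1/1.2955 = 0.7719; α₂ = α₁·K2/[H⁺] = 0.0002616
α₁ + 2α₂ = 0.7724
DIC = CA / (α₁ + 2α₂) = 0.590 / 0.7724 = 0.764 mmol/L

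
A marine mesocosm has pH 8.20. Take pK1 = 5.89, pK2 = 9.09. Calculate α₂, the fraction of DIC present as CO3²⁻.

α₂ = 1 / (1 + [H⁺]/K2 + [H⁺]²/(K1K2)) = 1 / (1 + 10^+0.89 + 10^-1.42)
   = 1 / (1 + 7.7625 + 0.038019) = 1/8.8005 = 0.1136

α₂ = 0.114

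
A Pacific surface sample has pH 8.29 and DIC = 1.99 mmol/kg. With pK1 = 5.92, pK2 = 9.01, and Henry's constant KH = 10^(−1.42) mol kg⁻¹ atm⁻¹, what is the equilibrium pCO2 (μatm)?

pCO2 = 187 μatm

α₀ = 1 / (1 + K1/[H⁺] + K1K2/[H⁺]²) = 1 / (1 + 10^+2.37 + 10^+1.65)
   = 1 / (1 + 234.42 + 44.668) = 1/280.09 = 0.003570
[CO2*] = α₀ × DIC = 0.003570 × 1.99 = 0.007105 mmol/kg = 7.105 μmol/kg
pCO2 = [CO2*]/KH = 7.105×10^-6 / 3.802×10^-2 = 187 μatm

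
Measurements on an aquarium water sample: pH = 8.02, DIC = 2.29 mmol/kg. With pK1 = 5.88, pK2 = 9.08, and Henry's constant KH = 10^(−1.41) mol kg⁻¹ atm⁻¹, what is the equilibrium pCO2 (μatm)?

α₀ = 1 / (1 + K1/[H⁺] + K1K2/[H⁺]²) = 1 / (1 + 10^+2.14 + 10^+1.08)
   = 1 / (1 + 138.04 + 12.023) = 1/151.06 = 0.006620
[CO2*] = α₀ × DIC = 0.006620 × 2.29 = 0.01516 mmol/kg = 15.16 μmol/kg
pCO2 = [CO2*]/KH = 1.516×10^-5 / 3.890×10^-2 = 390 μatm

pCO2 = 390 μatm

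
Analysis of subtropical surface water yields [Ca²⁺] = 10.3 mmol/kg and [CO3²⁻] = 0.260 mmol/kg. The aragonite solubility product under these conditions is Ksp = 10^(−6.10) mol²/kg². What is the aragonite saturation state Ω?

Ksp = 10^(−6.10) = 7.943×10^-7
Ω = [Ca²⁺][CO3²⁻]/Ksp = (10.3×10^-3)(0.260×10^-3) / 7.943×10^-7 = 3.37

Ω = 3.37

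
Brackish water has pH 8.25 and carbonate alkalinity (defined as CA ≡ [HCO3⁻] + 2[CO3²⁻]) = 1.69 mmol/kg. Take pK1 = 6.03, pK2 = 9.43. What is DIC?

CA = [HCO3⁻] + 2[CO3²⁻] = (α₁ + 2α₂)·DIC
At pH 8.25: [H⁺]/K1 = 10^-2.22 = 0.0060256, K2/[H⁺] = 10^-1.18 = 0.066069
α₁ = 1/(1 + 0.0060256 + 0.066069) = 1/1.0721 = 0.9328; α₂ = α₁·K2/[H⁺] = 0.06163
α₁ + 2α₂ = 1.0560
DIC = CA / (α₁ + 2α₂) = 1.69 / 1.0560 = 1.60 mmol/kg

DIC = 1.60 mmol/kg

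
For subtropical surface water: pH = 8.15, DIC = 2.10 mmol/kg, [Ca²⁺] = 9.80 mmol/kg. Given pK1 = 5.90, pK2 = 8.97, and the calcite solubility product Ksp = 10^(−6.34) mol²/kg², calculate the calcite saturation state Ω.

Ω = 5.89

α₂ = 1 / (1 + [H⁺]/K2 + [H⁺]²/(K1K2)) = 1 / (1 + 10^+0.82 + 10^-1.43)
   = 1 / (1 + 6.6069 + 0.037154) = 1/7.6441 = 0.1308
[CO3²⁻] = α₂ × DIC = 0.1308 × 2.10 = 0.2747 mmol/kg
Ksp = 10^(−6.34) = 4.571×10^-7
Ω = [Ca²⁺][CO3²⁻]/Ksp = (9.80×10^-3)(2.747×10^-4) / 4.571×10^-7 = 5.89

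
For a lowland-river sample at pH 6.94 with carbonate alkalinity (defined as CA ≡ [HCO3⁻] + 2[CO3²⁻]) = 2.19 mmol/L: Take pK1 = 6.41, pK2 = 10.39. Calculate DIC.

DIC = 2.84 mmol/L

CA = [HCO3⁻] + 2[CO3²⁻] = (α₁ + 2α₂)·DIC
At pH 6.94: [H⁺]/K1 = 10^-0.53 = 0.29512, K2/[H⁺] = 10^-3.45 = 0.00035481
α₁ = 1/(1 + 0.29512 + 0.00035481) = 1/1.2955 = 0.7719; α₂ = α₁·K2/[H⁺] = 0.0002739
α₁ + 2α₂ = 0.7725
DIC = CA / (α₁ + 2α₂) = 2.19 / 0.7725 = 2.84 mmol/L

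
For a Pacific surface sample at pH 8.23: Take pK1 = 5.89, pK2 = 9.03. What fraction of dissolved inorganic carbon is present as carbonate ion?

α₂ = 0.136

α₂ = 1 / (1 + [H⁺]/K2 + [H⁺]²/(K1K2)) = 1 / (1 + 10^+0.80 + 10^-1.54)
   = 1 / (1 + 6.3096 + 0.028840) = 1/7.3384 = 0.1363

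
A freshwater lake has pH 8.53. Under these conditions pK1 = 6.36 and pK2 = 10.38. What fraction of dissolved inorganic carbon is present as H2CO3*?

α₀ = 1 / (1 + K1/[H⁺] + K1K2/[H⁺]²) = 1 / (1 + 10^+2.17 + 10^+0.32)
   = 1 / (1 + 147.91 + 2.0893) = 1/151.00 = 0.006623

α₀ = 0.00662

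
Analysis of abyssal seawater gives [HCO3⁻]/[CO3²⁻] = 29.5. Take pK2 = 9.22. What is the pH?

From K2 = [H⁺][CO3²⁻]/[HCO3⁻]:  pH = pK2 − log₁₀([HCO3⁻]/[CO3²⁻])
log₁₀(29.5) = +1.470
pH = 9.22 − (+1.470) = 7.75

pH = 7.75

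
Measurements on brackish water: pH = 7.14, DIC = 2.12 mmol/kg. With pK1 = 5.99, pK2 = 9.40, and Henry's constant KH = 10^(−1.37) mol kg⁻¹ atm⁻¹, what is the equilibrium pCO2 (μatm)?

α₀ = 1 / (1 + K1/[H⁺] + K1K2/[H⁺]²) = 1 / (1 + 10^+1.15 + 10^-1.11)
   = 1 / (1 + 14.125 + 0.077625) = 1/15.203 = 0.06578
[CO2*] = α₀ × DIC = 0.06578 × 2.12 = 0.1394 mmol/kg
pCO2 = [CO2*]/KH = 1.394×10^-4 / 4.266×10^-2 = 3270 μatm

pCO2 = 3270 μatm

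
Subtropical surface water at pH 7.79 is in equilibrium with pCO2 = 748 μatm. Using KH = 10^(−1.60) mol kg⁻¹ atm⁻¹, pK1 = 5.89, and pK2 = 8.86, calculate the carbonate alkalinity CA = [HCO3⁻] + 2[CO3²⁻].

[CO2*] = KH · pCO2 = 10^(−1.60) × 748×10^-6 = 1.879×10^-5 mol/kg
α₀ = 1/(1 + K1/[H⁺] + K1K2/[H⁺]²) = 1/(1 + 10^+1.90 + 10^+0.83) = 0.01147
DIC = [CO2*]/α₀ = 1.879×10^-5 / 0.01147 = 1.638 mmol/kg
CA = (α₁ + 2α₂)·DIC = (0.9110 + 2×0.07754) × 1.638 = 1.75 mmol/kg

CA = 1.75 mmol/kg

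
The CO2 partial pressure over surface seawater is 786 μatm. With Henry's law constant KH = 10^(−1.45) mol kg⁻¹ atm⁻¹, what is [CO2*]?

KH = 10^(−1.45) = 3.548×10^-2 mol kg⁻¹ atm⁻¹
[CO2*] = KH · pCO2 = 3.548×10^-2 × 786×10^-6 atm = 2.79×10^-5 mol/kg

[CO2*] = 27.9 μmol/kg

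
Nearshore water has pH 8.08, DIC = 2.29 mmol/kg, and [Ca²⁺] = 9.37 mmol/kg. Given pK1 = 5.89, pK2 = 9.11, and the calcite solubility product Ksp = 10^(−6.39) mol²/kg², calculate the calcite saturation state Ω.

Ω = 4.47

α₂ = 1 / (1 + [H⁺]/K2 + [H⁺]²/(K1K2)) = 1 / (1 + 10^+1.03 + 10^-1.16)
   = 1 / (1 + 10.715 + 0.069183) = 1/11.784 = 0.08486
[CO3²⁻] = α₂ × DIC = 0.08486 × 2.29 = 0.1943 mmol/kg
Ksp = 10^(−6.39) = 4.074×10^-7
Ω = [Ca²⁺][CO3²⁻]/Ksp = (9.37×10^-3)(1.943×10^-4) / 4.074×10^-7 = 4.47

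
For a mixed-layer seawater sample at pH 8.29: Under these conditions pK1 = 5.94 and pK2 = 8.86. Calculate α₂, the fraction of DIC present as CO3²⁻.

α₂ = 0.211

α₂ = 1 / (1 + [H⁺]/K2 + [H⁺]²/(K1K2)) = 1 / (1 + 10^+0.57 + 10^-1.78)
   = 1 / (1 + 3.7154 + 0.016596) = 1/4.7319 = 0.2113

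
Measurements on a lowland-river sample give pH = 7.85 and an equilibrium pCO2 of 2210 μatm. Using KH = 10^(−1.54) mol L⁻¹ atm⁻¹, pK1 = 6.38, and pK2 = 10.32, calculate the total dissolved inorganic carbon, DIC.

[CO2*] = KH · pCO2 = 10^(−1.54) × 2210×10^-6 = 6.374×10^-5 mol/L
α₀ = 1/(1 + K1/[H⁺] + K1K2/[H⁺]²) = 1/(1 + 10^+1.47 + 10^-1.00) = 0.03267
DIC = [CO2*]/α₀ = 6.374×10^-5 / 0.03267 = 1.95 mmol/L

DIC = 1.95 mmol/L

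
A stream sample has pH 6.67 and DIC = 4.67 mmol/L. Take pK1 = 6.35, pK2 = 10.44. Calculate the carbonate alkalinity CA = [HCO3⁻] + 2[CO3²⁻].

CA = [HCO3⁻] + 2[CO3²⁻] = (α₁ + 2α₂)·DIC
At pH 6.67: [H⁺]/K1 = 10^-0.32 = 0.47863, K2/[H⁺] = 10^-3.77 = 0.00016982
α₁ = 1/(1 + 0.47863 + 0.00016982) = 1/1.4788 = 0.6762; α₂ = α₁·K2/[H⁺] = 0.0001148
α₁ + 2α₂ = 0.6765
CA = 0.6765 × 4.67 = 3.16 mmol/L

CA = 3.16 mmol/L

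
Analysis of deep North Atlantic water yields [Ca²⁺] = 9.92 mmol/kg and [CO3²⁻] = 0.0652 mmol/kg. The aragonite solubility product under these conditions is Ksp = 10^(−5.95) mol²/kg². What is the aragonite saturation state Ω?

Ω = 0.576

Ksp = 10^(−5.95) = 1.122×10^-6
Ω = [Ca²⁺][CO3²⁻]/Ksp = (9.92×10^-3)(0.0652×10^-3) / 1.122×10^-6 = 0.576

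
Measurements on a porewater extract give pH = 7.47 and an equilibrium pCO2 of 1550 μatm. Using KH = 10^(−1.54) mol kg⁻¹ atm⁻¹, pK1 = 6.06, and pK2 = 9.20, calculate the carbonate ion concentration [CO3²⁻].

[CO3²⁻] = 0.0214 mmol/kg

[CO2*] = KH · pCO2 = 10^(−1.54) × 1550×10^-6 = 4.470×10^-5 mol/kg
α₀ = 1/(1 + K1/[H⁺] + K1K2/[H⁺]²) = 1/(1 + 10^+1.41 + 10^-0.32) = 0.03679
DIC = [CO2*]/α₀ = 4.470×10^-5 / 0.03679 = 1.215 mmol/kg
[CO3²⁻] = α₂·DIC; α₂ = 0.01761, so [CO3²⁻] = 0.01761 × 1.215 = 0.0214 mmol/kg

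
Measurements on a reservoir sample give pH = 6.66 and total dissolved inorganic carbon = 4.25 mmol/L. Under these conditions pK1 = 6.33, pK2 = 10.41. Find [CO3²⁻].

α₂ = 1 / (1 + [H⁺]/K2 + [H⁺]²/(K1K2)) = 1 / (1 + 10^+3.75 + 10^+3.42)
   = 1 / (1 + 5623.4 + 2630.3) = 1/8254.7 = 0.0001211
[CO3²⁻] = α₂ × DIC = 0.0001211 × 4.25 = 0.000515 mmol/L = 0.515 μmol/L

[CO3²⁻] = 0.515 μmol/L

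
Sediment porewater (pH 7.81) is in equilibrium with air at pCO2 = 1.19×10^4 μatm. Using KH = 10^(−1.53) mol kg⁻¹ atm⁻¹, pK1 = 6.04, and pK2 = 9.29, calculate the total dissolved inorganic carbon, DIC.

DIC = 21.7 mmol/kg

[CO2*] = KH · pCO2 = 10^(−1.53) × 1.19×10^4×10^-6 = 3.512×10^-4 mol/kg
α₀ = 1/(1 + K1/[H⁺] + K1K2/[H⁺]²) = 1/(1 + 10^+1.77 + 10^+0.29) = 0.01617
DIC = [CO2*]/α₀ = 3.512×10^-4 / 0.01617 = 21.7 mmol/kg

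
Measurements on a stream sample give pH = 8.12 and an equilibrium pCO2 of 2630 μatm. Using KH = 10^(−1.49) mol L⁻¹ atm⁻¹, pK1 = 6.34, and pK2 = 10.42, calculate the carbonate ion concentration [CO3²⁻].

[CO2*] = KH · pCO2 = 10^(−1.49) × 2630×10^-6 = 8.511×10^-5 mol/L
α₀ = 1/(1 + K1/[H⁺] + K1K2/[H⁺]²) = 1/(1 + 10^+1.78 + 10^-0.52) = 0.01624
DIC = [CO2*]/α₀ = 8.511×10^-5 / 0.01624 = 5.239 mmol/L
[CO3²⁻] = α₂·DIC; α₂ = 0.004906, so [CO3²⁻] = 0.004906 × 5.239 = 0.0257 mmol/L

[CO3²⁻] = 0.0257 mmol/L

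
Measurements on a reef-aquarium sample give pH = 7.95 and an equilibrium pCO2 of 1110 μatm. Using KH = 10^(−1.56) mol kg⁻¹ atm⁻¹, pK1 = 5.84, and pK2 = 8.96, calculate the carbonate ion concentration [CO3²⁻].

[CO2*] = KH · pCO2 = 10^(−1.56) × 1110×10^-6 = 3.057×10^-5 mol/kg
α₀ = 1/(1 + K1/[H⁺] + K1K2/[H⁺]²) = 1/(1 + 10^+2.11 + 10^+1.10) = 0.007022
DIC = [CO2*]/α₀ = 3.057×10^-5 / 0.007022 = 4.354 mmol/kg
[CO3²⁻] = α₂·DIC; α₂ = 0.08840, so [CO3²⁻] = 0.08840 × 4.354 = 0.385 mmol/kg

[CO3²⁻] = 0.385 mmol/kg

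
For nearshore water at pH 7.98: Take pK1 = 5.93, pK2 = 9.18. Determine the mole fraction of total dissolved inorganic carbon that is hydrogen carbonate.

α₁ = 0.933

α₁ = 1 / (1 + [H⁺]/K1 + K2/[H⁺]) = 1 / (1 + 10^-2.05 + 10^-1.20)
   = 1 / (1 + 0.0089125 + 0.063096) = 1/1.0720 = 0.9328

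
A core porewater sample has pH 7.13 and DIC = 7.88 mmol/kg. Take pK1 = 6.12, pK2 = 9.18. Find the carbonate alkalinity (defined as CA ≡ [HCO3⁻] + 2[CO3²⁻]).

CA = 7.25 mmol/kg

CA = [HCO3⁻] + 2[CO3²⁻] = (α₁ + 2α₂)·DIC
At pH 7.13: [H⁺]/K1 = 10^-1.01 = 0.097724, K2/[H⁺] = 10^-2.05 = 0.0089125
α₁ = 1/(1 + 0.097724 + 0.0089125) = 1/1.1066 = 0.9036; α₂ = α₁·K2/[H⁺] = 0.008054
α₁ + 2α₂ = 0.9197
CA = 0.9197 × 7.88 = 7.25 mmol/kg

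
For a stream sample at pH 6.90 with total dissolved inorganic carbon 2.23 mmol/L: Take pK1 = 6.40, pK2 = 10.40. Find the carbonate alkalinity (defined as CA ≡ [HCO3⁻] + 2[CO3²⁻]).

CA = 1.69 mmol/L

CA = [HCO3⁻] + 2[CO3²⁻] = (α₁ + 2α₂)·DIC
At pH 6.90: [H⁺]/K1 = 10^-0.50 = 0.31623, K2/[H⁺] = 10^-3.50 = 0.00031623
α₁ = 1/(1 + 0.31623 + 0.00031623) = 1/1.3165 = 0.7596; α₂ = α₁·K2/[H⁺] = 0.0002402
α₁ + 2α₂ = 0.7600
CA = 0.7600 × 2.23 = 1.69 mmol/L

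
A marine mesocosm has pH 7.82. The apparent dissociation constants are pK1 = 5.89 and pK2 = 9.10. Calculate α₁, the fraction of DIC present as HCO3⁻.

α₁ = 1 / (1 + [H⁺]/K1 + K2/[H⁺]) = 1 / (1 + 10^-1.93 + 10^-1.28)
   = 1 / (1 + 0.011749 + 0.052481) = 1/1.0642 = 0.9396

α₁ = 0.940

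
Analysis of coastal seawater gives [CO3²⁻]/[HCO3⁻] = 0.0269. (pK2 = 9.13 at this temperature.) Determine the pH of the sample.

pH = 7.56

From K2 = [H⁺][CO3²⁻]/[HCO3⁻]:  pH = pK2 + log₁₀([CO3²⁻]/[HCO3⁻])
log₁₀(0.0269) = -1.570
pH = 9.13 + (-1.570) = 7.56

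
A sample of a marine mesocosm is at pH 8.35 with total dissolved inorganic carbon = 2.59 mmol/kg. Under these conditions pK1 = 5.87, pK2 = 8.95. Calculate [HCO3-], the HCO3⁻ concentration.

[HCO3⁻] = 2.06 mmol/kg

α₁ = 1 / (1 + [H⁺]/K1 + K2/[H⁺]) = 1 / (1 + 10^-2.48 + 10^-0.60)
   = 1 / (1 + 0.0033113 + 0.25119) = 1/1.2545 = 0.7971
[HCO3⁻] = α₁ × DIC = 0.7971 × 2.59 = 2.06 mmol/kg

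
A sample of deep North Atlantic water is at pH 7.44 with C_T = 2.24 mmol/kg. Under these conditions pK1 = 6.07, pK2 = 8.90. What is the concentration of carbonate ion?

[CO3²⁻] = 0.0721 mmol/kg

α₂ = 1 / (1 + [H⁺]/K2 + [H⁺]²/(K1K2)) = 1 / (1 + 10^+1.46 + 10^+0.09)
   = 1 / (1 + 28.840 + 1.2303) = 1/31.071 = 0.03218
[CO3²⁻] = α₂ × DIC = 0.03218 × 2.24 = 0.0721 mmol/kg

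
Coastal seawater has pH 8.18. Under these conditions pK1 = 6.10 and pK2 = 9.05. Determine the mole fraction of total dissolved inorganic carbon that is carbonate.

α₂ = 0.118

α₂ = 1 / (1 + [H⁺]/K2 + [H⁺]²/(K1K2)) = 1 / (1 + 10^+0.87 + 10^-1.21)
   = 1 / (1 + 7.4131 + 0.061660) = 1/8.4748 = 0.1180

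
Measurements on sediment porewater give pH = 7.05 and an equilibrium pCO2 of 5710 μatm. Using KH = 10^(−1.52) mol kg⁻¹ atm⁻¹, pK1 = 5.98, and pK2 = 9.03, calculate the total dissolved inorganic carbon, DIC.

DIC = 2.22 mmol/kg

[CO2*] = KH · pCO2 = 10^(−1.52) × 5710×10^-6 = 1.724×10^-4 mol/kg
α₀ = 1/(1 + K1/[H⁺] + K1K2/[H⁺]²) = 1/(1 + 10^+1.07 + 10^-0.91) = 0.07769
DIC = [CO2*]/α₀ = 1.724×10^-4 / 0.07769 = 2.22 mmol/kg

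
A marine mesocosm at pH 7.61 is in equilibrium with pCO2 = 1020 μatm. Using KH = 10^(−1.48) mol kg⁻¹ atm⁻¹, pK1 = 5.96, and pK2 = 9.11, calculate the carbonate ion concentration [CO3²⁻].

[CO2*] = KH · pCO2 = 10^(−1.48) × 1020×10^-6 = 3.378×10^-5 mol/kg
α₀ = 1/(1 + K1/[H⁺] + K1K2/[H⁺]²) = 1/(1 + 10^+1.65 + 10^+0.15) = 0.02124
DIC = [CO2*]/α₀ = 3.378×10^-5 / 0.02124 = 1.590 mmol/kg
[CO3²⁻] = α₂·DIC; α₂ = 0.03000, so [CO3²⁻] = 0.03000 × 1.590 = 0.0477 mmol/kg

[CO3²⁻] = 0.0477 mmol/kg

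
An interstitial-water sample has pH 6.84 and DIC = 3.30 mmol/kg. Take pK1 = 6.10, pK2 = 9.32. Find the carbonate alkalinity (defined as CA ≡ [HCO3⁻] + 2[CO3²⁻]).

CA = 2.80 mmol/kg

CA = [HCO3⁻] + 2[CO3²⁻] = (α₁ + 2α₂)·DIC
At pH 6.84: [H⁺]/K1 = 10^-0.74 = 0.18197, K2/[H⁺] = 10^-2.48 = 0.0033113
α₁ = 1/(1 + 0.18197 + 0.0033113) = 1/1.1853 = 0.8437; α₂ = α₁·K2/[H⁺] = 0.002794
α₁ + 2α₂ = 0.8493
CA = 0.8493 × 3.30 = 2.80 mmol/kg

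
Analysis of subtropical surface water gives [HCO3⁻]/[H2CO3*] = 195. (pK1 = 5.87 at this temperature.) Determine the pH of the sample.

From K1 = [H⁺][HCO3⁻]/[H2CO3*]:  pH = pK1 + log₁₀([HCO3⁻]/[H2CO3*])
log₁₀(195) = +2.290
pH = 5.87 + (+2.290) = 8.16

pH = 8.16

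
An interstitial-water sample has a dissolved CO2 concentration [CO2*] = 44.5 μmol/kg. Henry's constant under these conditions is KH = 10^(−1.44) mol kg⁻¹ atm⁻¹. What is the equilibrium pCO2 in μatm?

pCO2 = 1230 μatm

KH = 10^(−1.44) = 3.631×10^-2 mol kg⁻¹ atm⁻¹
pCO2 = [CO2*]/KH = 44.5×10^-6 / 3.631×10^-2 = 1.23×10^-3 atm = 1230 μatm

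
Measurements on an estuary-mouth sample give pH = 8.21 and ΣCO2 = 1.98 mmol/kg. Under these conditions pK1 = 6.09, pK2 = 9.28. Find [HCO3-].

α₁ = 1 / (1 + [H⁺]/K1 + K2/[H⁺]) = 1 / (1 + 10^-2.12 + 10^-1.07)
   = 1 / (1 + 0.0075858 + 0.085114) = 1/1.0927 = 0.9152
[HCO3⁻] = α₁ × DIC = 0.9152 × 1.98 = 1.81 mmol/kg

[HCO3⁻] = 1.81 mmol/kg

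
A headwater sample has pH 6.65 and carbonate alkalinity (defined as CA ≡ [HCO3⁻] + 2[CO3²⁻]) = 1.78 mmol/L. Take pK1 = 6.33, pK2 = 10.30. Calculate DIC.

DIC = 2.63 mmol/L

CA = [HCO3⁻] + 2[CO3²⁻] = (α₁ + 2α₂)·DIC
At pH 6.65: [H⁺]/K1 = 10^-0.32 = 0.47863, K2/[H⁺] = 10^-3.65 = 0.00022387
α₁ = 1/(1 + 0.47863 + 0.00022387) = 1/1.4789 = 0.6762; α₂ = α₁·K2/[H⁺] = 0.0001514
α₁ + 2α₂ = 0.6765
DIC = CA / (α₁ + 2α₂) = 1.78 / 0.6765 = 2.63 mmol/L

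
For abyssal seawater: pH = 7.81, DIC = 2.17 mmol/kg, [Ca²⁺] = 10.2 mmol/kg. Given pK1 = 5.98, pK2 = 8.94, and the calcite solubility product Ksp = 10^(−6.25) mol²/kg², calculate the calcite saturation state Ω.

Ω = 2.68

α₂ = 1 / (1 + [H⁺]/K2 + [H⁺]²/(K1K2)) = 1 / (1 + 10^+1.13 + 10^-0.70)
   = 1 / (1 + 13.490 + 0.19953) = 1/14.689 = 0.06808
[CO3²⁻] = α₂ × DIC = 0.06808 × 2.17 = 0.1477 mmol/kg
Ksp = 10^(−6.25) = 5.623×10^-7
Ω = [Ca²⁺][CO3²⁻]/Ksp = (10.2×10^-3)(1.477×10^-4) / 5.623×10^-7 = 2.68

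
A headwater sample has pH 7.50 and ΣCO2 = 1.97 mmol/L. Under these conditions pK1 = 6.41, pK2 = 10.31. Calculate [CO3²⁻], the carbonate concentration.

[CO3²⁻] = 2.82 μmol/L

α₂ = 1 / (1 + [H⁺]/K2 + [H⁺]²/(K1K2)) = 1 / (1 + 10^+2.81 + 10^+1.72)
   = 1 / (1 + 645.65 + 52.481) = 1/699.13 = 0.001430
[CO3²⁻] = α₂ × DIC = 0.001430 × 1.97 = 0.00282 mmol/L = 2.82 μmol/L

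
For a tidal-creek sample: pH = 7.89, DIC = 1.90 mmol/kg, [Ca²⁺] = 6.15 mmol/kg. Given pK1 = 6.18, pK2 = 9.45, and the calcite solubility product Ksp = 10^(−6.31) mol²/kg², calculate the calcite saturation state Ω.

α₂ = 1 / (1 + [H⁺]/K2 + [H⁺]²/(K1K2)) = 1 / (1 + 10^+1.56 + 10^-0.15)
   = 1 / (1 + 36.308 + 0.70795) = 1/38.016 = 0.02630
[CO3²⁻] = α₂ × DIC = 0.02630 × 1.90 = 0.04998 mmol/kg
Ksp = 10^(−6.31) = 4.898×10^-7
Ω = [Ca²⁺][CO3²⁻]/Ksp = (6.15×10^-3)(4.998×10^-5) / 4.898×10^-7 = 0.628

Ω = 0.628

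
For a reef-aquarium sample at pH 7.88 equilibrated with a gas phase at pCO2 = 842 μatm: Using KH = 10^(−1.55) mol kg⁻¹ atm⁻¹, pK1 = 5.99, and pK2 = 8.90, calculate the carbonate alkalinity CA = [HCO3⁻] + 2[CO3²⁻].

[CO2*] = KH · pCO2 = 10^(−1.55) × 842×10^-6 = 2.373×10^-5 mol/kg
α₀ = 1/(1 + K1/[H⁺] + K1K2/[H⁺]²) = 1/(1 + 10^+1.89 + 10^+0.87) = 0.01162
DIC = [CO2*]/α₀ = 2.373×10^-5 / 0.01162 = 2.042 mmol/kg
CA = (α₁ + 2α₂)·DIC = (0.9022 + 2×0.08616) × 2.042 = 2.19 mmol/kg

CA = 2.19 mmol/kg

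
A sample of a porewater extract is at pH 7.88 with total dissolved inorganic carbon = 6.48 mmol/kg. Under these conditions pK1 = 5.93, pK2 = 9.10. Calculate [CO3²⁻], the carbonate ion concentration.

α₂ = 1 / (1 + [H⁺]/K2 + [H⁺]²/(K1K2)) = 1 / (1 + 10^+1.22 + 10^-0.73)
   = 1 / (1 + 16.596 + 0.18621) = 1/17.782 = 0.05624
[CO3²⁻] = α₂ × DIC = 0.05624 × 6.48 = 0.364 mmol/kg

[CO3²⁻] = 0.364 mmol/kg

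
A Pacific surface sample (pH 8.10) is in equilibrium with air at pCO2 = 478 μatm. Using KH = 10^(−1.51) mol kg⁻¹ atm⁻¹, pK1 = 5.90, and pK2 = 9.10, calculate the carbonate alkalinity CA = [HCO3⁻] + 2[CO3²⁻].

CA = 2.81 mmol/kg

[CO2*] = KH · pCO2 = 10^(−1.51) × 478×10^-6 = 1.477×10^-5 mol/kg
α₀ = 1/(1 + K1/[H⁺] + K1K2/[H⁺]²) = 1/(1 + 10^+2.20 + 10^+1.20) = 0.005703
DIC = [CO2*]/α₀ = 1.477×10^-5 / 0.005703 = 2.590 mmol/kg
CA = (α₁ + 2α₂)·DIC = (0.9039 + 2×0.09039) × 2.590 = 2.81 mmol/kg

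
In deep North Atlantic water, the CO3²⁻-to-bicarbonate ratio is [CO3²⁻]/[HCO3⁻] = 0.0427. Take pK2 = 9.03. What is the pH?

pH = 7.66

From K2 = [H⁺][CO3²⁻]/[HCO3⁻]:  pH = pK2 + log₁₀([CO3²⁻]/[HCO3⁻])
log₁₀(0.0427) = -1.370
pH = 9.03 + (-1.370) = 7.66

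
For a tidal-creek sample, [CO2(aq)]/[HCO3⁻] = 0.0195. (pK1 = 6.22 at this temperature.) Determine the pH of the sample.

pH = 7.93

From K1 = [H⁺][HCO3⁻]/[CO2(aq)]:  pH = pK1 − log₁₀([CO2(aq)]/[HCO3⁻])
log₁₀(0.0195) = -1.710
pH = 6.22 − (-1.710) = 7.93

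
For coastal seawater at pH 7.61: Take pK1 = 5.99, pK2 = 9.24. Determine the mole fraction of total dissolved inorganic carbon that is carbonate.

α₂ = 0.0224

α₂ = 1 / (1 + [H⁺]/K2 + [H⁺]²/(K1K2)) = 1 / (1 + 10^+1.63 + 10^+0.01)
   = 1 / (1 + 42.658 + 1.0233) = 1/44.681 = 0.02238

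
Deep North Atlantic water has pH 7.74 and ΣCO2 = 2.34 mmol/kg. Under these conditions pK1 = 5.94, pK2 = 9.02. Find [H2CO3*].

α₀ = 1 / (1 + K1/[H⁺] + K1K2/[H⁺]²) = 1 / (1 + 10^+1.80 + 10^+0.52)
   = 1 / (1 + 63.096 + 3.3113) = 1/67.407 = 0.01484
[CO2*] = α₀ × DIC = 0.01484 × 2.34 = 0.0347 mmol/kg

[CO2*] = 0.0347 mmol/kg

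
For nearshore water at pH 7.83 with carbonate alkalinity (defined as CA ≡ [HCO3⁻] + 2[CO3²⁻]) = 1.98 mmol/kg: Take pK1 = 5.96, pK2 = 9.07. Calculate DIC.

CA = [HCO3⁻] + 2[CO3²⁻] = (α₁ + 2α₂)·DIC
At pH 7.83: [H⁺]/K1 = 10^-1.87 = 0.013490, K2/[H⁺] = 10^-1.24 = 0.057544
α₁ = 1/(1 + 0.013490 + 0.057544) = 1/1.0710 = 0.9337; α₂ = α₁·K2/[H⁺] = 0.05373
α₁ + 2α₂ = 1.0411
DIC = CA / (α₁ + 2α₂) = 1.98 / 1.0411 = 1.90 mmol/kg

DIC = 1.90 mmol/kg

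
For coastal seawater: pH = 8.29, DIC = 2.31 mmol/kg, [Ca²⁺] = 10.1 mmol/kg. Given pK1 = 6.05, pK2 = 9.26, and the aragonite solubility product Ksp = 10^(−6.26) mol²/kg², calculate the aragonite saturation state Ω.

α₂ = 1 / (1 + [H⁺]/K2 + [H⁺]²/(K1K2)) = 1 / (1 + 10^+0.97 + 10^-1.27)
   = 1 / (1 + 9.3325 + 0.053703) = 1/10.386 = 0.09628
[CO3²⁻] = α₂ × DIC = 0.09628 × 2.31 = 0.2224 mmol/kg
Ksp = 10^(−6.26) = 5.495×10^-7
Ω = [Ca²⁺][CO3²⁻]/Ksp = (10.1×10^-3)(2.224×10^-4) / 5.495×10^-7 = 4.09

Ω = 4.09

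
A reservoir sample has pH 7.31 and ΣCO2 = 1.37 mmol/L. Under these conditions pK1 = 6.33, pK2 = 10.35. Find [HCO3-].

[HCO3⁻] = 1.24 mmol/L

α₁ = 1 / (1 + [H⁺]/K1 + K2/[H⁺]) = 1 / (1 + 10^-0.98 + 10^-3.04)
   = 1 / (1 + 0.10471 + 0.00091201) = 1/1.1056 = 0.9045
[HCO3⁻] = α₁ × DIC = 0.9045 × 1.37 = 1.24 mmol/L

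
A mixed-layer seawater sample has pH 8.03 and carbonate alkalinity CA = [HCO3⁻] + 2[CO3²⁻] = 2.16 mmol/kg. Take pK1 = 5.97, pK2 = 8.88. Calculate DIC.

CA = [HCO3⁻] + 2[CO3²⁻] = (α₁ + 2α₂)·DIC
At pH 8.03: [H⁺]/K1 = 10^-2.06 = 0.0087096, K2/[H⁺] = 10^-0.85 = 0.14125
α₁ = 1/(1 + 0.0087096 + 0.14125) = 1/1.1500 = 0.8696; α₂ = α₁·K2/[H⁺] = 0.1228
α₁ + 2α₂ = 1.1153
DIC = CA / (α₁ + 2α₂) = 2.16 / 1.1153 = 1.94 mmol/kg

DIC = 1.94 mmol/kg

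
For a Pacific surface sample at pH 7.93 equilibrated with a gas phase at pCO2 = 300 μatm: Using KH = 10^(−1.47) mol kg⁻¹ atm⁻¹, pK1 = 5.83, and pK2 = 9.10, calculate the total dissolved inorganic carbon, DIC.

[CO2*] = KH · pCO2 = 10^(−1.47) × 300×10^-6 = 1.017×10^-5 mol/kg
α₀ = 1/(1 + K1/[H⁺] + K1K2/[H⁺]²) = 1/(1 + 10^+2.10 + 10^+0.93) = 0.007385
DIC = [CO2*]/α₀ = 1.017×10^-5 / 0.007385 = 1.38 mmol/kg

DIC = 1.38 mmol/kg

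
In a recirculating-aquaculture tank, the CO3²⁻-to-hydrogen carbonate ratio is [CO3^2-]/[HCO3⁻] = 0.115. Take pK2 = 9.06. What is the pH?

pH = 8.12

From K2 = [H⁺][CO3^2-]/[HCO3⁻]:  pH = pK2 + log₁₀([CO3^2-]/[HCO3⁻])
log₁₀(0.115) = -0.939
pH = 9.06 + (-0.939) = 8.12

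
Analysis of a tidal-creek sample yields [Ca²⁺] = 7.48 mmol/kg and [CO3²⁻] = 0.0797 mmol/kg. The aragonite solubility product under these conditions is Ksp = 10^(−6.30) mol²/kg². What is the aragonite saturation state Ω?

Ω = 1.19

Ksp = 10^(−6.30) = 5.012×10^-7
Ω = [Ca²⁺][CO3²⁻]/Ksp = (7.48×10^-3)(0.0797×10^-3) / 5.012×10^-7 = 1.19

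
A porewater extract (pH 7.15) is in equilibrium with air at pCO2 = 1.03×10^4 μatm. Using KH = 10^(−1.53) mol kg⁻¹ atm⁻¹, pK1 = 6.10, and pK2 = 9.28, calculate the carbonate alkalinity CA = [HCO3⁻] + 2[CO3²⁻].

CA = 3.46 mmol/kg

[CO2*] = KH · pCO2 = 10^(−1.53) × 1.03×10^4×10^-6 = 3.040×10^-4 mol/kg
α₀ = 1/(1 + K1/[H⁺] + K1K2/[H⁺]²) = 1/(1 + 10^+1.05 + 10^-1.08) = 0.08128
DIC = [CO2*]/α₀ = 3.040×10^-4 / 0.08128 = 3.740 mmol/kg
CA = (α₁ + 2α₂)·DIC = (0.9120 + 2×0.006760) × 3.740 = 3.46 mmol/kg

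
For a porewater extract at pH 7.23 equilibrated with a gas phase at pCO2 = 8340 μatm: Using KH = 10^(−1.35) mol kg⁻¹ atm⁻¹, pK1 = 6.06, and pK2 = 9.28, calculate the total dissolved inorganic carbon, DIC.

DIC = 5.93 mmol/kg

[CO2*] = KH · pCO2 = 10^(−1.35) × 8340×10^-6 = 3.725×10^-4 mol/kg
α₀ = 1/(1 + K1/[H⁺] + K1K2/[H⁺]²) = 1/(1 + 10^+1.17 + 10^-0.88) = 0.06280
DIC = [CO2*]/α₀ = 3.725×10^-4 / 0.06280 = 5.93 mmol/kg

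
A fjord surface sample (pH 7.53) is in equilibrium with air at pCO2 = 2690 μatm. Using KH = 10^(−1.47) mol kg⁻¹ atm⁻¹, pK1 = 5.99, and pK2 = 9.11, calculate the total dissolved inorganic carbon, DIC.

[CO2*] = KH · pCO2 = 10^(−1.47) × 2690×10^-6 = 9.115×10^-5 mol/kg
α₀ = 1/(1 + K1/[H⁺] + K1K2/[H⁺]²) = 1/(1 + 10^+1.54 + 10^-0.04) = 0.02733
DIC = [CO2*]/α₀ = 9.115×10^-5 / 0.02733 = 3.33 mmol/kg

DIC = 3.33 mmol/kg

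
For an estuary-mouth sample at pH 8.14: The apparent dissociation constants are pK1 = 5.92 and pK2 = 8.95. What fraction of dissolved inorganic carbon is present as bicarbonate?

α₁ = 1 / (1 + [H⁺]/K1 + K2/[H⁺]) = 1 / (1 + 10^-2.22 + 10^-0.81)
   = 1 / (1 + 0.0060256 + 0.15488) = 1/1.1609 = 0.8614

α₁ = 0.861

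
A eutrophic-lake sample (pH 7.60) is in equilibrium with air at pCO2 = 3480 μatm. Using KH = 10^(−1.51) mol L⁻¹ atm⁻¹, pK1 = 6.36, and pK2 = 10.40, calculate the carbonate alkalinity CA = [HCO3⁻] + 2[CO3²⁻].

[CO2*] = KH · pCO2 = 10^(−1.51) × 3480×10^-6 = 1.075×10^-4 mol/L
α₀ = 1/(1 + K1/[H⁺] + K1K2/[H⁺]²) = 1/(1 + 10^+1.24 + 10^-1.56) = 0.05433
DIC = [CO2*]/α₀ = 1.075×10^-4 / 0.05433 = 1.979 mmol/L
CA = (α₁ + 2α₂)·DIC = (0.9442 + 2×0.001496) × 1.979 = 1.87 mmol/L

CA = 1.87 mmol/L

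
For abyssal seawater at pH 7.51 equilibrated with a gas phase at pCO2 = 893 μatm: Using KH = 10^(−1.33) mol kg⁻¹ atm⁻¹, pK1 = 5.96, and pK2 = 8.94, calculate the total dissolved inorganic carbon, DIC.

DIC = 1.58 mmol/kg

[CO2*] = KH · pCO2 = 10^(−1.33) × 893×10^-6 = 4.177×10^-5 mol/kg
α₀ = 1/(1 + K1/[H⁺] + K1K2/[H⁺]²) = 1/(1 + 10^+1.55 + 10^+0.12) = 0.02646
DIC = [CO2*]/α₀ = 4.177×10^-5 / 0.02646 = 1.58 mmol/kg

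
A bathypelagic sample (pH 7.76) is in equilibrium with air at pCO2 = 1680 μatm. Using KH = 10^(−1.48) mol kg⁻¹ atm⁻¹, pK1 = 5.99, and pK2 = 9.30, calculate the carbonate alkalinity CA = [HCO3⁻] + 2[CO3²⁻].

[CO2*] = KH · pCO2 = 10^(−1.48) × 1680×10^-6 = 5.563×10^-5 mol/kg
α₀ = 1/(1 + K1/[H⁺] + K1K2/[H⁺]²) = 1/(1 + 10^+1.77 + 10^+0.23) = 0.01624
DIC = [CO2*]/α₀ = 5.563×10^-5 / 0.01624 = 3.426 mmol/kg
CA = (α₁ + 2α₂)·DIC = (0.9562 + 2×0.02758) × 3.426 = 3.46 mmol/kg

CA = 3.46 mmol/kg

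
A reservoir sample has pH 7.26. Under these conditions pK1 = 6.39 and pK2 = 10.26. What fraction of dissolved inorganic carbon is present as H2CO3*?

α₀ = 0.119

α₀ = 1 / (1 + K1/[H⁺] + K1K2/[H⁺]²) = 1 / (1 + 10^+0.87 + 10^-2.13)
   = 1 / (1 + 7.4131 + 0.0074131) = 1/8.4205 = 0.1188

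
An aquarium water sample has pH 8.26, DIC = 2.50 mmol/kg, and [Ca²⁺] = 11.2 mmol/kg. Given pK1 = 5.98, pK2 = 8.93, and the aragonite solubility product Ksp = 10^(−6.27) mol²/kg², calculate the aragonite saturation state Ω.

α₂ = 1 / (1 + [H⁺]/K2 + [H⁺]²/(K1K2)) = 1 / (1 + 10^+0.67 + 10^-1.61)
   = 1 / (1 + 4.6774 + 0.024547) = 1/5.7019 = 0.1754
[CO3²⁻] = α₂ × DIC = 0.1754 × 2.50 = 0.4385 mmol/kg
Ksp = 10^(−6.27) = 5.370×10^-7
Ω = [Ca²⁺][CO3²⁻]/Ksp = (11.2×10^-3)(4.385×10^-4) / 5.370×10^-7 = 9.14

Ω = 9.14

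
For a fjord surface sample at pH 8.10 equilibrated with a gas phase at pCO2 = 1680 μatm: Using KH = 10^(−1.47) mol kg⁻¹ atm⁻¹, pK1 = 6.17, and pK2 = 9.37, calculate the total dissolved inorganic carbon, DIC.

[CO2*] = KH · pCO2 = 10^(−1.47) × 1680×10^-6 = 5.693×10^-5 mol/kg
α₀ = 1/(1 + K1/[H⁺] + K1K2/[H⁺]²) = 1/(1 + 10^+1.93 + 10^+0.66) = 0.01103
DIC = [CO2*]/α₀ = 5.693×10^-5 / 0.01103 = 5.16 mmol/kg

DIC = 5.16 mmol/kg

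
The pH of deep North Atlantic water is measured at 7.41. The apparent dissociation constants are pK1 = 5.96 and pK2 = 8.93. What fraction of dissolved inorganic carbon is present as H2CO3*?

α₀ = 1 / (1 + K1/[H⁺] + K1K2/[H⁺]²) = 1 / (1 + 10^+1.45 + 10^-0.07)
   = 1 / (1 + 28.184 + 0.85114) = 1/30.035 = 0.03329

α₀ = 0.0333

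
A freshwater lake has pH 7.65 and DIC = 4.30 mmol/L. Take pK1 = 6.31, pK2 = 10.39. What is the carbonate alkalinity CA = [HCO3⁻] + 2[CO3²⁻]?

CA = 4.12 mmol/L

CA = [HCO3⁻] + 2[CO3²⁻] = (α₁ + 2α₂)·DIC
At pH 7.65: [H⁺]/K1 = 10^-1.34 = 0.045709, K2/[H⁺] = 10^-2.74 = 0.0018197
α₁ = 1/(1 + 0.045709 + 0.0018197) = 1/1.0475 = 0.9546; α₂ = α₁·K2/[H⁺] = 0.001737
α₁ + 2α₂ = 0.9581
CA = 0.9581 × 4.30 = 4.12 mmol/L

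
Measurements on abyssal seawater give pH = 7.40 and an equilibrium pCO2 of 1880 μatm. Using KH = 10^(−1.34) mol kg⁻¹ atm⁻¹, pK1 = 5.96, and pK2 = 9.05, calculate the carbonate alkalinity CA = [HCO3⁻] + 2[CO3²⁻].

[CO2*] = KH · pCO2 = 10^(−1.34) × 1880×10^-6 = 8.593×10^-5 mol/kg
α₀ = 1/(1 + K1/[H⁺] + K1K2/[H⁺]²) = 1/(1 + 10^+1.44 + 10^-0.21) = 0.03429
DIC = [CO2*]/α₀ = 8.593×10^-5 / 0.03429 = 2.506 mmol/kg
CA = (α₁ + 2α₂)·DIC = (0.9446 + 2×0.02115) × 2.506 = 2.47 mmol/kg

CA = 2.47 mmol/kg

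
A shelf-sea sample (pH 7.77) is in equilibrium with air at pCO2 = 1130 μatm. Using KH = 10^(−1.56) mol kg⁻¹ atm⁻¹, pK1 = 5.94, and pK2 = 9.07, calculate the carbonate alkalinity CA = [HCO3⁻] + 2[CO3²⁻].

[CO2*] = KH · pCO2 = 10^(−1.56) × 1130×10^-6 = 3.112×10^-5 mol/kg
α₀ = 1/(1 + K1/[H⁺] + K1K2/[H⁺]²) = 1/(1 + 10^+1.83 + 10^+0.53) = 0.01389
DIC = [CO2*]/α₀ = 3.112×10^-5 / 0.01389 = 2.241 mmol/kg
CA = (α₁ + 2α₂)·DIC = (0.9390 + 2×0.04706) × 2.241 = 2.32 mmol/kg

CA = 2.32 mmol/kg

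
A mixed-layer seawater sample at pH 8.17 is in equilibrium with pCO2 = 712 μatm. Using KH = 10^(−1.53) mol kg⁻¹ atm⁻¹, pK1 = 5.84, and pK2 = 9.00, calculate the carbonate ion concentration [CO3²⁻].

[CO3²⁻] = 0.664 mmol/kg

[CO2*] = KH · pCO2 = 10^(−1.53) × 712×10^-6 = 2.101×10^-5 mol/kg
α₀ = 1/(1 + K1/[H⁺] + K1K2/[H⁺]²) = 1/(1 + 10^+2.33 + 10^+1.50) = 0.004058
DIC = [CO2*]/α₀ = 2.101×10^-5 / 0.004058 = 5.178 mmol/kg
[CO3²⁻] = α₂·DIC; α₂ = 0.1283, so [CO3²⁻] = 0.1283 × 5.178 = 0.664 mmol/kg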